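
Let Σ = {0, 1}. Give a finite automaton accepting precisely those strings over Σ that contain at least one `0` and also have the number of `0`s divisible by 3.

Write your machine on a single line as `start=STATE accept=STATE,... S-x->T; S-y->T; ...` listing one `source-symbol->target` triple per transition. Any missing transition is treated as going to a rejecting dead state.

Handle the two conditions separately and then intersect. The first has 3 states tracking the count of `0`s, saturating at 2; the second has 3 states tracking the count of `0`s modulo 3. A product state is a pair (one from each), accepting exactly when both do.
5 states suffice.
       0  1 
>  A   B  A 
   B   C  B 
   C   D  C 
 * D   E  D 
   E   C  E 
(> = start, * = accepting)

start=A; accept=D; A-0->B; A-1->A; B-0->C; B-1->B; C-0->D; C-1->C; D-0->E; D-1->D; E-0->C; E-1->E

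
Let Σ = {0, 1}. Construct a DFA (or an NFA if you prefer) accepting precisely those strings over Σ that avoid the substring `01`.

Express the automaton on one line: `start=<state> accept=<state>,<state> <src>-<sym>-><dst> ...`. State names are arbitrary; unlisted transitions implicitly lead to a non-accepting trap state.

start=q0 accept=q0,q1 q0-0->q1 q0-1->q0 q1-0->q1 q1-1->q2 q2-0->q2 q2-1->q2

Track partial matches of the forbidden pattern `01`. State q2 is a dead state reached once `01` has occurred; every other state accepts. q0 means no part of `01` is currently matched.
With 3 states:
        0   1  
>* q0   q1  q0 
 * q1   q1  q2 
   q2   q2  q2 
(> = start, * = accepting)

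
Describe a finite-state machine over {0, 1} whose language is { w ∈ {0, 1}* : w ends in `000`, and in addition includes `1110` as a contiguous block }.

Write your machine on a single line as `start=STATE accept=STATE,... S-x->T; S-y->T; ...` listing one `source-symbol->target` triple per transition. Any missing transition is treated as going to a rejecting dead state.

start=q0; accept=q6; q0-0->q0; q0-1->q1; q1-0->q0; q1-1->q2; q2-0->q0; q2-1->q3; q3-0->q4; q3-1->q3; q4-0->q5; q4-1->q3; q5-0->q6; q5-1->q3; q6-0->q6; q6-1->q3

Handle the two conditions separately and then intersect. The first has 4 states tracking how much of the suffix `000` has currently been matched; the second has 5 states tracking whether and how much of `1110` has been seen. A product state is a pair (one from each), accepting exactly when both do. Minimizing collapses redundant product states.
A 7-state machine:
        0   1  
>  q0   q0  q1 
   q1   q0  q2 
   q2   q0  q3 
   q3   q4  q3 
   q4   q5  q3 
   q5   q6  q3 
 * q6   q6  q3 
(> = start, * = accepting)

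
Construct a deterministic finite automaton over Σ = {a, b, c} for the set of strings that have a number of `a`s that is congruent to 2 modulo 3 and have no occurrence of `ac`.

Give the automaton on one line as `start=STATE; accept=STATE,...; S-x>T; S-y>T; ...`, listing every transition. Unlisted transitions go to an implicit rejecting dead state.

Handle the two conditions separately and then intersect. One (3 states) tracks the count of `a`s modulo 3; the other (3 states) tracks partial matches of the forbidden pattern `ac`. Each combined state is a pair, one component from each; accept when both components accept.
With 9 states:
        a   b   c  
>  q0   q1  q0  q0 
   q1   q2  q3  q4 
 * q2   q5  q6  q7 
   q3   q2  q3  q3 
   q4   q7  q4  q4 
   q5   q1  q0  q8 
 * q6   q5  q6  q6 
   q7   q8  q7  q7 
   q8   q4  q8  q8 
(> = start, * = accepting)

start=q0; accept=q2,q6; q0-a>q1; q0-b>q0; q0-c>q0; q1-a>q2; q1-b>q3; q1-c>q4; q2-a>q5; q2-b>q6; q2-c>q7; q3-a>q2; q3-b>q3; q3-c>q3; q4-a>q7; q4-b>q4; q4-c>q4; q5-a>q1; q5-b>q0; q5-c>q8; q6-a>q5; q6-b>q6; q6-c>q6; q7-a>q8; q7-b>q7; q7-c>q7; q8-a>q4; q8-b>q8; q8-c>q8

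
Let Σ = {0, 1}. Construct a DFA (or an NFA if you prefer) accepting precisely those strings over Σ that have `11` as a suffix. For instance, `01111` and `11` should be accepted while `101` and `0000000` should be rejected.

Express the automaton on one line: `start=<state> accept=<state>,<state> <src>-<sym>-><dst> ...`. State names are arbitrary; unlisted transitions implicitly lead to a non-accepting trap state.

Remember how much of `11` the current input suffix matches. State A means no match yet; B means the last symbol is `1`; C means the last 2 symbols are `11`. Only C accepts. On a mismatch, fall back to the longest proper suffix that is still a prefix of `11`.
A 3-state machine:
       0  1 
>  A   A  B 
   B   A  C 
 * C   A  C 
(> = start, * = accepting)

start=A accept=C A-0->A A-1->B B-0->A B-1->C C-0->A C-1->C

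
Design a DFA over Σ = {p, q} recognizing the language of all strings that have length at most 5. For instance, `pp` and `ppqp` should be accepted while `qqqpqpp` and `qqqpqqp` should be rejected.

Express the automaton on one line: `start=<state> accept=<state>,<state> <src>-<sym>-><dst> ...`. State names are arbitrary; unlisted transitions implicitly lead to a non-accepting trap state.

start=S0 accept=S0,S1,S2,S3,S4,S5 S0-p->S1 S0-q->S1 S1-p->S2 S1-q->S2 S2-p->S3 S2-q->S3 S3-p->S4 S3-q->S4 S4-p->S5 S4-q->S5 S5-p->S6 S5-q->S6 S6-p->S6 S6-q->S6

We only need to distinguish lengths 0, 1, …, 5, and '>5'. Chain S0 → S1 → S2 → S3 → S4 → S5 → S6 on every symbol, with S6 looping. Accepting states: {S0, S1, S2, S3, S4, S5}.
A 7-state machine:
        p   q  
>* S0   S1  S1 
 * S1   S2  S2 
 * S2   S3  S3 
 * S3   S4  S4 
 * S4   S5  S5 
 * S5   S6  S6 
   S6   S6  S6 
(> = start, * = accepting)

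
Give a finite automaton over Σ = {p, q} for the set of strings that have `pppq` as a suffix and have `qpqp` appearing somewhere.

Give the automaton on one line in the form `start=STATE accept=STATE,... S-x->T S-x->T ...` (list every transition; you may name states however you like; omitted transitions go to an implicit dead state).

start=s0 accept=s12 s0-p->s1 s0-q->s2 s1-p->s3 s1-q->s2 s2-p->s4 s2-q->s2 s3-p->s5 s3-q->s2 s4-p->s3 s4-q->s6 s5-p->s5 s5-q->s7 s6-p->s8 s6-q->s2 s7-p->s4 s7-q->s2 s8-p->s9 s8-q->s10 s9-p->s11 s9-q->s10 s10-p->s8 s10-q->s10 s11-p->s11 s11-q->s12 s12-p->s8 s12-q->s10

Handle the two conditions separately and then intersect. The first has 5 states tracking how much of the suffix `pppq` has currently been matched; the second has 5 states tracking whether and how much of `qpqp` has been seen. A product state is a pair (one from each), accepting exactly when both do.
13 states suffice.
          p    q  
>  s0     s1   s2 
   s1     s3   s2 
   s2     s4   s2 
   s3     s5   s2 
   s4     s3   s6 
   s5     s5   s7 
   s6     s8   s2 
   s7     s4   s2 
   s8     s9  s10 
   s9    s11  s10 
   s10    s8  s10 
   s11   s11  s12 
 * s12    s8  s10 
(> = start, * = accepting)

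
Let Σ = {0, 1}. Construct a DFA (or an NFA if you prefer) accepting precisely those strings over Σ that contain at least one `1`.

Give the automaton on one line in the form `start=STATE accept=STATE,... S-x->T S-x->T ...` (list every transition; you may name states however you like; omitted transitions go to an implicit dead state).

Only the number of `1`s matters, and only up to 2. Make a chain q0 → q1 → q2 advanced by each `1` (with q2 absorbing); every other symbol self-loops. The accepting set is {q1, q2}.
With 3 states:
        0   1  
>  q0   q0  q1 
 * q1   q1  q2 
 * q2   q2  q2 
(> = start, * = accepting)

start=q0 accept=q1,q2 q0-0->q0 q0-1->q1 q1-0->q1 q1-1->q2 q2-0->q2 q2-1->q2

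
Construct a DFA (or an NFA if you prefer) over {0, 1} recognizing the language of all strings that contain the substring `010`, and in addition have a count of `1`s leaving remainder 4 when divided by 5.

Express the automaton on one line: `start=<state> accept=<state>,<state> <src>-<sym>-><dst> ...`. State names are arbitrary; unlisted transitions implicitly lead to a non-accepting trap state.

start=A accept=R A-0->B A-1->C B-0->B B-1->D C-0->E C-1->F D-0->G D-1->F E-0->E E-1->H F-0->I F-1->J G-0->G G-1->K H-0->K H-1->J I-0->I I-1->L J-0->M J-1->N K-0->K K-1->O L-0->O L-1->N M-0->M M-1->P N-0->Q N-1->A O-0->O O-1->R P-0->R P-1->A Q-0->Q Q-1->S R-0->R R-1->T S-0->T S-1->C T-0->T T-1->G

Run two small machines in parallel and take their product. The first has 4 states tracking whether and how much of `010` has been seen; the second has 5 states tracking the count of `1`s modulo 5. A product state is a pair (one from each), accepting exactly when both do.
With 20 states:
       0  1 
>  A   B  C 
   B   B  D 
   C   E  F 
   D   G  F 
   E   E  H 
   F   I  J 
   G   G  K 
   H   K  J 
   I   I  L 
   J   M  N 
   K   K  O 
   L   O  N 
   M   M  P 
   N   Q  A 
   O   O  R 
   P   R  A 
   Q   Q  S 
 * R   R  T 
   S   T  C 
   T   T  G 
(> = start, * = accepting)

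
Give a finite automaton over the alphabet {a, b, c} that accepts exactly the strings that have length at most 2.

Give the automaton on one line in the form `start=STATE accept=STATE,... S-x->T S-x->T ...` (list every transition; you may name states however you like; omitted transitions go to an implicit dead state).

We only need to distinguish lengths 0, 1, …, 2, and '>2'. Chain s0 → s1 → s2 → s3 on every symbol, with s3 looping. Accepting states: {s0, s1, s2}.
A 4-state machine:
        a   b   c  
>* s0   s1  s1  s1 
 * s1   s2  s2  s2 
 * s2   s3  s3  s3 
   s3   s3  s3  s3 
(> = start, * = accepting)

start=s0 accept=s0,s1,s2 s0-a->s1 s0-b->s1 s0-c->s1 s1-a->s2 s1-b->s2 s1-c->s2 s2-a->s3 s2-b->s3 s2-c->s3 s3-a->s3 s3-b->s3 s3-c->s3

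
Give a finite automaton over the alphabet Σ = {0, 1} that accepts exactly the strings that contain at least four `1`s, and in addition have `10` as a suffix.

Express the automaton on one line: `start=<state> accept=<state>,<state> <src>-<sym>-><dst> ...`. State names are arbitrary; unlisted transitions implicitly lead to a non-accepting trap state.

start=A accept=L,O A-0->A A-1->B B-0->C B-1->D C-0->E C-1->D D-0->F D-1->G E-0->E E-1->D F-0->H F-1->G G-0->I G-1->J H-0->H H-1->G I-0->K I-1->J J-0->L J-1->M K-0->K K-1->J L-0->N L-1->M M-0->O M-1->M N-0->N N-1->M O-0->P O-1->M P-0->P P-1->M

Handle the two conditions separately and then intersect. One (6 states) tracks the count of `1`s, saturating at 5; the other (3 states) tracks how much of the suffix `10` has currently been matched. Each combined state is a pair, one component from each; accept when both components accept.
16 states suffice.
       0  1 
>  A   A  B 
   B   C  D 
   C   E  D 
   D   F  G 
   E   E  D 
   F   H  G 
   G   I  J 
   H   H  G 
   I   K  J 
   J   L  M 
   K   K  J 
 * L   N  M 
   M   O  M 
   N   N  M 
 * O   P  M 
   P   P  M 
(> = start, * = accepting)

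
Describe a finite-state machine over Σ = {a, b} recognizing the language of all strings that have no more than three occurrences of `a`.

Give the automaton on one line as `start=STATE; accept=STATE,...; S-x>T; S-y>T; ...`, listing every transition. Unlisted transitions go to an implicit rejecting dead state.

Only the number of `a`s matters, and only up to 4. Make a chain q0 → q1 → q2 → q3 → q4 advanced by each `a` (with q4 absorbing); every other symbol self-loops. The accepting set is {q0, q1, q2, q3}.
5 states suffice.
        a   b  
>* q0   q1  q0 
 * q1   q2  q1 
 * q2   q3  q2 
 * q3   q4  q3 
   q4   q4  q4 
(> = start, * = accepting)

start=q0; accept=q0,q1,q2,q3; q0-a>q1; q0-b>q0; q1-a>q2; q1-b>q1; q2-a>q3; q2-b>q2; q3-a>q4; q3-b>q3; q4-a>q4; q4-b>q4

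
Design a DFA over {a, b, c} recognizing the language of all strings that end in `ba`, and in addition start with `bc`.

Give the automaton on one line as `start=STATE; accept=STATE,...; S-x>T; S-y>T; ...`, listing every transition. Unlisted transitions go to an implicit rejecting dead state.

Run two small machines in parallel and take their product. The first has 3 states tracking how much of the suffix `ba` has currently been matched; the second has 4 states tracking whether the input so far still matches the prefix `bc`. A product state is a pair (one from each), accepting exactly when both do. After merging equivalent states the machine shrinks.
With 6 states:
        a   b   c  
>  s0   s1  s2  s1 
   s1   s1  s1  s1 
   s2   s1  s1  s3 
   s3   s3  s4  s3 
   s4   s5  s4  s3 
 * s5   s3  s4  s3 
(> = start, * = accepting)

start=s0; accept=s5; s0-a>s1; s0-b>s2; s0-c>s1; s1-a>s1; s1-b>s1; s1-c>s1; s2-a>s1; s2-b>s1; s2-c>s3; s3-a>s3; s3-b>s4; s3-c>s3; s4-a>s5; s4-b>s4; s4-c>s3; s5-a>s3; s5-b>s4; s5-c>s3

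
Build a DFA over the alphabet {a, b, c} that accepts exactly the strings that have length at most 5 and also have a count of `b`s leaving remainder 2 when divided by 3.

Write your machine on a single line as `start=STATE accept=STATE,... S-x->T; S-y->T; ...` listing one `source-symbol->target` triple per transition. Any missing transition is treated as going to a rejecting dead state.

start=q0; accept=q5,q8,q11,q12; q0-a->q1; q0-b->q2; q0-c->q1; q1-a->q3; q1-b->q4; q1-c->q3; q2-a->q4; q2-b->q5; q2-c->q4; q3-a->q6; q3-b->q7; q3-c->q6; q4-a->q7; q4-b->q8; q4-c->q7; q5-a->q8; q5-b->q6; q5-c->q8; q6-a->q9; q6-b->q10; q6-c->q9; q7-a->q10; q7-b->q11; q7-c->q10; q8-a->q11; q8-b->q9; q8-c->q11; q9-a->q9; q9-b->q9; q9-c->q9; q10-a->q9; q10-b->q12; q10-c->q9; q11-a->q12; q11-b->q9; q11-c->q12; q12-a->q9; q12-b->q9; q12-c->q9

Handle the two conditions separately and then intersect. The first has 7 states tracking the input length, saturating at 6; the second has 3 states tracking the count of `b`s modulo 3. A product state is a pair (one from each), accepting exactly when both do. After merging equivalent states the machine shrinks.
          a    b    c  
>  q0     q1   q2   q1 
   q1     q3   q4   q3 
   q2     q4   q5   q4 
   q3     q6   q7   q6 
   q4     q7   q8   q7 
 * q5     q8   q6   q8 
   q6     q9  q10   q9 
   q7    q10  q11  q10 
 * q8    q11   q9  q11 
   q9     q9   q9   q9 
   q10    q9  q12   q9 
 * q11   q12   q9  q12 
 * q12    q9   q9   q9 
(> = start, * = accepting)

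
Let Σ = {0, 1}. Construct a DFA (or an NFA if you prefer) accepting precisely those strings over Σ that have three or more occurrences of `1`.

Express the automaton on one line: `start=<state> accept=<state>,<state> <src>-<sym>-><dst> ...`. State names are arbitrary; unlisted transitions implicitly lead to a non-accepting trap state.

start=S0 accept=S3,S4 S0-0->S0 S0-1->S1 S1-0->S1 S1-1->S2 S2-0->S2 S2-1->S3 S3-0->S3 S3-1->S4 S4-0->S4 S4-1->S4

Count `1`s, saturating at 4: states S0 through S3 mean 0 through 3 `1`s seen; S4 means more than 3. Each `1` increments (capped at S4); other symbols loop. Accept from {S3, S4}.
5 states suffice.
        0   1  
>  S0   S0  S1 
   S1   S1  S2 
   S2   S2  S3 
 * S3   S3  S4 
 * S4   S4  S4 
(> = start, * = accepting)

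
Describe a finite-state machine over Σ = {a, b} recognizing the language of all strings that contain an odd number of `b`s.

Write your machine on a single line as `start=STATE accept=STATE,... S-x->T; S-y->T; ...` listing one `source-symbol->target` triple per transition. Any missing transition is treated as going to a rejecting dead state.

Keep the running count of `b`s modulo 2: each `b` advances along the cycle S0 → S1 → S0 while other symbols loop. Accept at S1.
With 2 states:
        a   b  
>  S0   S0  S1 
 * S1   S1  S0 
(> = start, * = accepting)

start=S0; accept=S1; S0-a->S0; S0-b->S1; S1-a->S1; S1-b->S0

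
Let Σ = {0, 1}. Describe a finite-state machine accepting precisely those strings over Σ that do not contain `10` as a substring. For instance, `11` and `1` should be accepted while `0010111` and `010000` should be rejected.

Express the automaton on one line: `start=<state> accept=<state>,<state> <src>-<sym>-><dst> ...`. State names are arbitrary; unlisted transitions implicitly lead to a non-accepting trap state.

start=q0 accept=q0,q1 q0-0->q0 q0-1->q1 q1-0->q2 q1-1->q1 q2-0->q2 q2-1->q2

Track partial matches of the forbidden pattern `10`. State q2 is a dead state reached once `10` has occurred; every other state accepts. q0 means no part of `10` is currently matched.
A 3-state machine:
        0   1  
>* q0   q0  q1 
 * q1   q2  q1 
   q2   q2  q2 
(> = start, * = accepting)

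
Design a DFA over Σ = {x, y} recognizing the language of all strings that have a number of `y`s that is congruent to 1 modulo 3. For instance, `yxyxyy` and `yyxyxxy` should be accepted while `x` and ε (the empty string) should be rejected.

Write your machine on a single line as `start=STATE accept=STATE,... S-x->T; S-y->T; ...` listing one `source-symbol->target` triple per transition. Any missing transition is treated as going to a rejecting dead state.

The only thing that matters is how many `y`s have appeared, reduced mod 3. Use one state per residue: q0 for 0, …, q2 for 2. Reading `y` moves to the next residue; anything else stays put. q1 is accepting.
With 3 states:
        x   y  
>  q0   q0  q1 
 * q1   q1  q2 
   q2   q2  q0 
(> = start, * = accepting)

start=q0; accept=q1; q0-x->q0; q0-y->q1; q1-x->q1; q1-y->q2; q2-x->q2; q2-y->q0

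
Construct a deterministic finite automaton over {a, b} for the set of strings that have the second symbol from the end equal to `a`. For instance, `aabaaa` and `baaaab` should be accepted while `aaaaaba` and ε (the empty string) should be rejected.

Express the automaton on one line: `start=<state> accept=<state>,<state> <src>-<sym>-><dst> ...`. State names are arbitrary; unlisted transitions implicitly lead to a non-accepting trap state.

A DFA must remember the last 2 symbols (since which symbol is second-to-last isn't known until the input ends). Use one state per possible window of the last ≤2 symbols; accept from those whose window starts with `a`.
With 7 states:
        a   b  
>  S0   S1  S2 
   S1   S3  S4 
   S2   S5  S6 
 * S3   S3  S4 
 * S4   S5  S6 
   S5   S3  S4 
   S6   S5  S6 
(> = start, * = accepting)

start=S0 accept=S3,S4 S0-a->S1 S0-b->S2 S1-a->S3 S1-b->S4 S2-a->S5 S2-b->S6 S3-a->S3 S3-b->S4 S4-a->S5 S4-b->S6 S5-a->S3 S5-b->S4 S6-a->S5 S6-b->S6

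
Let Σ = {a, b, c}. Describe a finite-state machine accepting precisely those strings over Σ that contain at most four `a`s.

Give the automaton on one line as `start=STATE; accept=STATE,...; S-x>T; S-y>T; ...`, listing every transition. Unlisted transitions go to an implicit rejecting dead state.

Count `a`s, saturating at 5: states q0 through q4 mean 0 through 4 `a`s seen; q5 means more than 4. Each `a` increments (capped at q5); other symbols loop. Accept from {q0, q1, q2, q3, q4}.
A 6-state machine:
        a   b   c  
>* q0   q1  q0  q0 
 * q1   q2  q1  q1 
 * q2   q3  q2  q2 
 * q3   q4  q3  q3 
 * q4   q5  q4  q4 
   q5   q5  q5  q5 
(> = start, * = accepting)

start=q0; accept=q0,q1,q2,q3,q4; q0-a>q1; q0-b>q0; q0-c>q0; q1-a>q2; q1-b>q1; q1-c>q1; q2-a>q3; q2-b>q2; q2-c>q2; q3-a>q4; q3-b>q3; q3-c>q3; q4-a>q5; q4-b>q4; q4-c>q4; q5-a>q5; q5-b>q5; q5-c>q5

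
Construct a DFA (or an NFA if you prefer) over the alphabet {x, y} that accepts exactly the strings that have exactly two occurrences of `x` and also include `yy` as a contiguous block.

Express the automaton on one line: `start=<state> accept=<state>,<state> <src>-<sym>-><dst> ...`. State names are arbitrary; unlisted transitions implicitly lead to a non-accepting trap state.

Build one automaton per condition and run them in lockstep. The first has 4 states tracking the count of `x`s, saturating at 3; the second has 3 states tracking whether and how much of `yy` has been seen. A product state is a pair (one from each), accepting exactly when both do. Equivalent product states are then merged.
A 10-state machine:
        x   y  
>  s0   s1  s2 
   s1   s3  s4 
   s2   s1  s5 
   s3   s6  s7 
   s4   s3  s8 
   s5   s8  s5 
   s6   s6  s6 
   s7   s6  s9 
   s8   s9  s8 
 * s9   s6  s9 
(> = start, * = accepting)

start=s0 accept=s9 s0-x->s1 s0-y->s2 s1-x->s3 s1-y->s4 s2-x->s1 s2-y->s5 s3-x->s6 s3-y->s7 s4-x->s3 s4-y->s8 s5-x->s8 s5-y->s5 s6-x->s6 s6-y->s6 s7-x->s6 s7-y->s9 s8-x->s9 s8-y->s8 s9-x->s6 s9-y->s9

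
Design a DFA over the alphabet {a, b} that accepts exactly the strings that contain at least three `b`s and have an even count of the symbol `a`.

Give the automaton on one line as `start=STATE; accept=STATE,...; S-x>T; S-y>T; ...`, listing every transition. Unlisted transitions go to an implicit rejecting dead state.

start=s0; accept=s6; s0-a>s1; s0-b>s2; s1-a>s0; s1-b>s3; s2-a>s3; s2-b>s4; s3-a>s2; s3-b>s5; s4-a>s5; s4-b>s6; s5-a>s4; s5-b>s7; s6-a>s7; s6-b>s6; s7-a>s6; s7-b>s7

Build one automaton per condition and run them in lockstep. One (5 states) tracks the count of `b`s, saturating at 4; the other (2 states) tracks the count of `a`s modulo 2. Each combined state is a pair, one component from each; accept when both components accept. Minimizing collapses redundant product states.
An 8-state machine:
        a   b  
>  s0   s1  s2 
   s1   s0  s3 
   s2   s3  s4 
   s3   s2  s5 
   s4   s5  s6 
   s5   s4  s7 
 * s6   s7  s6 
   s7   s6  s7 
(> = start, * = accepting)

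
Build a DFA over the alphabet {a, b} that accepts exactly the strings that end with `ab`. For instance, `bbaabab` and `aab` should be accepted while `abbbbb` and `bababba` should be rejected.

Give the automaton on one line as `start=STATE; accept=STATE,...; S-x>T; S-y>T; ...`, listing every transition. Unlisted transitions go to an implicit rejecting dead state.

Let each state record the length of the longest suffix of the input read so far that is also a prefix of `ab`. s1 means the last symbol is `a`; s2 means the last 2 symbols are `ab`. Accept only at s2, where the string currently ends in `ab`.
3 states suffice.
        a   b  
>  s0   s1  s0 
   s1   s1  s2 
 * s2   s1  s0 
(> = start, * = accepting)

start=s0; accept=s2; s0-a>s1; s0-b>s0; s1-a>s1; s1-b>s2; s2-a>s1; s2-b>s0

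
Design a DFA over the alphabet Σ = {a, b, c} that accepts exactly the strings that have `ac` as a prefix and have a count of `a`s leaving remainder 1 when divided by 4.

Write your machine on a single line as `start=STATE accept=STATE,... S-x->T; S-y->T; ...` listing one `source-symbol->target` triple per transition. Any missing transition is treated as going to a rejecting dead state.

Build one automaton per condition and run them in lockstep. The first has 4 states tracking whether the input so far still matches the prefix `ac`; the second has 4 states tracking the count of `a`s modulo 4. A product state is a pair (one from each), accepting exactly when both do. Equivalent product states are then merged.
A 7-state machine:
        a   b   c  
>  q0   q1  q2  q2 
   q1   q2  q2  q3 
   q2   q2  q2  q2 
 * q3   q4  q3  q3 
   q4   q5  q4  q4 
   q5   q6  q5  q5 
   q6   q3  q6  q6 
(> = start, * = accepting)

start=q0; accept=q3; q0-a->q1; q0-b->q2; q0-c->q2; q1-a->q2; q1-b->q2; q1-c->q3; q2-a->q2; q2-b->q2; q2-c->q2; q3-a->q4; q3-b->q3; q3-c->q3; q4-a->q5; q4-b->q4; q4-c->q4; q5-a->q6; q5-b->q5; q5-c->q5; q6-a->q3; q6-b->q6; q6-c->q6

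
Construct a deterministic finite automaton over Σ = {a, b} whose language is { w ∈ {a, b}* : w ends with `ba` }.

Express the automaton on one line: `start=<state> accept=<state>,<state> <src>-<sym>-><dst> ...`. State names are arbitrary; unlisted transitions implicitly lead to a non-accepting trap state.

Remember how much of `ba` the current input suffix matches. State S0 means no match yet; S1 means the last symbol is `b`; S2 means the last 2 symbols are `ba`. Only S2 accepts. On a mismatch, fall back to the longest proper suffix that is still a prefix of `ba`.
With 3 states:
        a   b  
>  S0   S0  S1 
   S1   S2  S1 
 * S2   S0  S1 
(> = start, * = accepting)

start=S0 accept=S2 S0-a->S0 S0-b->S1 S1-a->S2 S1-b->S1 S2-a->S0 S2-b->S1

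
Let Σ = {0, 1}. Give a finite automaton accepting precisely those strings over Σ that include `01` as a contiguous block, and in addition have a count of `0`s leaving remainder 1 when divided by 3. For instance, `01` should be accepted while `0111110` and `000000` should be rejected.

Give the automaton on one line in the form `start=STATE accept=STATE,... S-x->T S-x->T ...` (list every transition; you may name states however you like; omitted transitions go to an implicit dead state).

Handle the two conditions separately and then intersect. The first has 3 states tracking whether and how much of `01` has been seen; the second has 3 states tracking the count of `0`s modulo 3. A product state is a pair (one from each), accepting exactly when both do.
A 7-state machine:
        0   1  
>  S0   S1  S0 
   S1   S2  S3 
   S2   S4  S5 
 * S3   S5  S3 
   S4   S1  S6 
   S5   S6  S5 
   S6   S3  S6 
(> = start, * = accepting)

start=S0 accept=S3 S0-0->S1 S0-1->S0 S1-0->S2 S1-1->S3 S2-0->S4 S2-1->S5 S3-0->S5 S3-1->S3 S4-0->S1 S4-1->S6 S5-0->S6 S5-1->S5 S6-0->S3 S6-1->S6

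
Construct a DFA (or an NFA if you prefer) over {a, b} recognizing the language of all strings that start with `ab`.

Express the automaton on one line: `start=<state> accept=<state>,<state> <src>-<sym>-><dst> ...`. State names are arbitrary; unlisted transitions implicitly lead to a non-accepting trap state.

Walk along `ab` while the input agrees: from q0 take `a` to q1, and so on. Any deviation drops to the rejecting sink q3. Once q2 is reached the prefix is confirmed and every continuation is accepted.
        a   b  
>  q0   q1  q3 
   q1   q3  q2 
 * q2   q2  q2 
   q3   q3  q3 
(> = start, * = accepting)

start=q0 accept=q2 q0-a->q1 q0-b->q3 q1-a->q3 q1-b->q2 q2-a->q2 q2-b->q2 q3-a->q3 q3-b->q3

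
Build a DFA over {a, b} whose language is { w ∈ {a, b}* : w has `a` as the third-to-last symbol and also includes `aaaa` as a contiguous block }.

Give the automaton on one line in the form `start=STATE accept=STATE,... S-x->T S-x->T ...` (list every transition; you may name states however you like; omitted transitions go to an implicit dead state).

start=S0 accept=S4,S5,S6,S7 S0-a->S1 S0-b->S0 S1-a->S2 S1-b->S0 S2-a->S3 S2-b->S0 S3-a->S4 S3-b->S0 S4-a->S4 S4-b->S5 S5-a->S6 S5-b->S7 S6-a->S8 S6-b->S9 S7-a->S10 S7-b->S11 S8-a->S4 S8-b->S5 S9-a->S6 S9-b->S7 S10-a->S8 S10-b->S9 S11-a->S10 S11-b->S11

Run two small machines in parallel and take their product. The first has 15 states tracking the last 3 symbols read; the second has 5 states tracking whether and how much of `aaaa` has been seen. A product state is a pair (one from each), accepting exactly when both do. Minimizing collapses redundant product states.
With 12 states:
          a    b  
>  S0     S1   S0 
   S1     S2   S0 
   S2     S3   S0 
   S3     S4   S0 
 * S4     S4   S5 
 * S5     S6   S7 
 * S6     S8   S9 
 * S7    S10  S11 
   S8     S4   S5 
   S9     S6   S7 
   S10    S8   S9 
   S11   S10  S11 
(> = start, * = accepting)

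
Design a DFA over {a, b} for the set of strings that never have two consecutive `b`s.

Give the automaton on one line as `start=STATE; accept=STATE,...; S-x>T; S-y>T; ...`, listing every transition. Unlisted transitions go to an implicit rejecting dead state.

start=q0; accept=q0,q1; q0-a>q0; q0-b>q1; q1-a>q0; q1-b>q2; q2-a>q2; q2-b>q2

This is the complement of 'contains `bb`'. Use the same substring-matching states — q0 through q2 holding how much of `bb` has just been matched — but flip the accepting set: everything except the trap q2 accepts.
        a   b  
>* q0   q0  q1 
 * q1   q0  q2 
   q2   q2  q2 
(> = start, * = accepting)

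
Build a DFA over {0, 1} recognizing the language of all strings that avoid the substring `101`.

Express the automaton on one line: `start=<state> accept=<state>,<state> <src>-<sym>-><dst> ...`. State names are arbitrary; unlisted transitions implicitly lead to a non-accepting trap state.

start=q0 accept=q0,q1,q2 q0-0->q0 q0-1->q1 q1-0->q2 q1-1->q1 q2-0->q0 q2-1->q3 q3-0->q3 q3-1->q3

Track partial matches of the forbidden pattern `101`. State q3 is a dead state reached once `101` has occurred; every other state accepts. q0 means no part of `101` is currently matched.
        0   1  
>* q0   q0  q1 
 * q1   q2  q1 
 * q2   q0  q3 
   q3   q3  q3 
(> = start, * = accepting)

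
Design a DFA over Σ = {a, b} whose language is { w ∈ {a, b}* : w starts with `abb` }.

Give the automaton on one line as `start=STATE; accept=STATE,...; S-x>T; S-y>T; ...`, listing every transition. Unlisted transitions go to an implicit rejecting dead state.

Walk along `abb` while the input agrees: from q0 take `a` to q1, and so on. Any deviation drops to the rejecting sink q4. Once q3 is reached the prefix is confirmed and every continuation is accepted.
A 5-state machine:
        a   b  
>  q0   q1  q4 
   q1   q4  q2 
   q2   q4  q3 
 * q3   q3  q3 
   q4   q4  q4 
(> = start, * = accepting)

start=q0; accept=q3; q0-a>q1; q0-b>q4; q1-a>q4; q1-b>q2; q2-a>q4; q2-b>q3; q3-a>q3; q3-b>q3; q4-a>q4; q4-b>q4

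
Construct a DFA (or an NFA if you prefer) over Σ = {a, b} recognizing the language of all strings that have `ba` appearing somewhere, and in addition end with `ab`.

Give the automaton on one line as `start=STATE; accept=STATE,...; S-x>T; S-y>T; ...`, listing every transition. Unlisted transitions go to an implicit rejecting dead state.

Handle the two conditions separately and then intersect. One (3 states) tracks whether and how much of `ba` has been seen; the other (3 states) tracks how much of the suffix `ab` has currently been matched. Each combined state is a pair, one component from each; accept when both components accept. After merging equivalent states the machine shrinks.
With 4 states:
        a   b  
>  q0   q0  q1 
   q1   q2  q1 
   q2   q2  q3 
 * q3   q2  q1 
(> = start, * = accepting)

start=q0; accept=q3; q0-a>q0; q0-b>q1; q1-a>q2; q1-b>q1; q2-a>q2; q2-b>q3; q3-a>q2; q3-b>q1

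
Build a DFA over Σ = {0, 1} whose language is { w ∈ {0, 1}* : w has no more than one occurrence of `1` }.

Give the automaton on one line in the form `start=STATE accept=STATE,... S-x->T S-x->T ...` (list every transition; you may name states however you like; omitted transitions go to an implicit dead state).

Only the number of `1`s matters, and only up to 2. Make a chain S0 → S1 → S2 advanced by each `1` (with S2 absorbing); every other symbol self-loops. The accepting set is {S0, S1}.
        0   1  
>* S0   S0  S1 
 * S1   S1  S2 
   S2   S2  S2 
(> = start, * = accepting)

start=S0 accept=S0,S1 S0-0->S0 S0-1->S1 S1-0->S1 S1-1->S2 S2-0->S2 S2-1->S2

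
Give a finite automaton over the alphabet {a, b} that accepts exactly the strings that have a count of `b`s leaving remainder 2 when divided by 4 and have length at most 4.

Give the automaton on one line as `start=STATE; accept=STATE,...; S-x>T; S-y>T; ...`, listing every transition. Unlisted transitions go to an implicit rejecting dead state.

start=q0; accept=q5,q8,q9; q0-a>q1; q0-b>q2; q1-a>q3; q1-b>q4; q2-a>q4; q2-b>q5; q3-a>q6; q3-b>q7; q4-a>q7; q4-b>q8; q5-a>q8; q5-b>q6; q6-a>q6; q6-b>q6; q7-a>q6; q7-b>q9; q8-a>q9; q8-b>q6; q9-a>q6; q9-b>q6

Run two small machines in parallel and take their product. One (4 states) tracks the count of `b`s modulo 4; the other (6 states) tracks the input length, saturating at 5. Each combined state is a pair, one component from each; accept when both components accept. After merging equivalent states the machine shrinks.
A 10-state machine:
        a   b  
>  q0   q1  q2 
   q1   q3  q4 
   q2   q4  q5 
   q3   q6  q7 
   q4   q7  q8 
 * q5   q8  q6 
   q6   q6  q6 
   q7   q6  q9 
 * q8   q9  q6 
 * q9   q6  q6 
(> = start, * = accepting)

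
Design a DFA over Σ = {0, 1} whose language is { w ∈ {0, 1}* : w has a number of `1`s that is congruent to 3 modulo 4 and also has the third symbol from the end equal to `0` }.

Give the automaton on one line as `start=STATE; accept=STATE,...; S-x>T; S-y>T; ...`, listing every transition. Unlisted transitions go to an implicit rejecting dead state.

Build one automaton per condition and run them in lockstep. One (4 states) tracks the count of `1`s modulo 4; the other (15 states) tracks the last 3 symbols read. Each combined state is a pair, one component from each; accept when both components accept. Equivalent product states are then merged.
15 states suffice.
          0    1  
>  s0     s0   s1 
   s1     s2   s3 
   s2     s2   s4 
   s3     s5   s6 
   s4     s5   s7 
   s5     s8   s9 
   s6    s10   s0 
 * s7    s10   s0 
   s8     s8  s11 
   s9    s12   s0 
   s10   s13   s0 
 * s11   s12   s0 
 * s12   s13   s0 
   s13   s14   s0 
 * s14   s14   s0 
(> = start, * = accepting)

start=s0; accept=s7,s11,s12,s14; s0-0>s0; s0-1>s1; s1-0>s2; s1-1>s3; s2-0>s2; s2-1>s4; s3-0>s5; s3-1>s6; s4-0>s5; s4-1>s7; s5-0>s8; s5-1>s9; s6-0>s10; s6-1>s0; s7-0>s10; s7-1>s0; s8-0>s8; s8-1>s11; s9-0>s12; s9-1>s0; s10-0>s13; s10-1>s0; s11-0>s12; s11-1>s0; s12-0>s13; s12-1>s0; s13-0>s14; s13-1>s0; s14-0>s14; s14-1>s0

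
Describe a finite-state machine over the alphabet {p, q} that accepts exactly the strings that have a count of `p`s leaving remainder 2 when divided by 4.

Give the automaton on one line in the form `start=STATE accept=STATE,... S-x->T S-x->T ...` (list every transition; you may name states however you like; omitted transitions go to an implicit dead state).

start=A accept=C A-p->B A-q->A B-p->C B-q->B C-p->D C-q->C D-p->A D-q->D

The only thing that matters is how many `p`s have appeared, reduced mod 4. Use one state per residue: A for 0, …, D for 3. Reading `p` moves to the next residue; anything else stays put. C is accepting.
A 4-state machine:
       p  q 
>  A   B  A 
   B   C  B 
 * C   D  C 
   D   A  D 
(> = start, * = accepting)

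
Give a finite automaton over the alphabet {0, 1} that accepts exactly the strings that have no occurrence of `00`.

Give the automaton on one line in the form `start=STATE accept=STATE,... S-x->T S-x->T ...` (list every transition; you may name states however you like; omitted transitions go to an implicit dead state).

start=S0 accept=S0,S1 S0-0->S1 S0-1->S0 S1-0->S2 S1-1->S0 S2-0->S2 S2-1->S2

This is the complement of 'contains `00`'. Use the same substring-matching states — S0 through S2 holding how much of `00` has just been matched — but flip the accepting set: everything except the trap S2 accepts.
        0   1  
>* S0   S1  S0 
 * S1   S2  S0 
   S2   S2  S2 
(> = start, * = accepting)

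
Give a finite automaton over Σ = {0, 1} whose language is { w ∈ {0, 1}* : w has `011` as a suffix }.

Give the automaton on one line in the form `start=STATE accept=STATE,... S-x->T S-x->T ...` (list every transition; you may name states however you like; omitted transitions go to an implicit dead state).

start=s0 accept=s3 s0-0->s1 s0-1->s0 s1-0->s1 s1-1->s2 s2-0->s1 s2-1->s3 s3-0->s1 s3-1->s0

Remember how much of `011` the current input suffix matches. State s0 means no match yet; s1 means the last symbol is `0`; s2 means the last 2 symbols are `01`; s3 means the last 3 symbols are `011`. Only s3 accepts. On a mismatch, fall back to the longest proper suffix that is still a prefix of `011`.
4 states suffice.
        0   1  
>  s0   s1  s0 
   s1   s1  s2 
   s2   s1  s3 
 * s3   s1  s0 
(> = start, * = accepting)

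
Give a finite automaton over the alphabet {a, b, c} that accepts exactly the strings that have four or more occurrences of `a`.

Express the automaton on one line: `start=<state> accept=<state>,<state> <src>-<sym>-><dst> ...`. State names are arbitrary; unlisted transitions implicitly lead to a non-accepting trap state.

Only the number of `a`s matters, and only up to 5. Make a chain s0 → s1 → s2 → s3 → s4 → s5 advanced by each `a` (with s5 absorbing); every other symbol self-loops. The accepting set is {s4, s5}.
        a   b   c  
>  s0   s1  s0  s0 
   s1   s2  s1  s1 
   s2   s3  s2  s2 
   s3   s4  s3  s3 
 * s4   s5  s4  s4 
 * s5   s5  s5  s5 
(> = start, * = accepting)

start=s0 accept=s4,s5 s0-a->s1 s0-b->s0 s0-c->s0 s1-a->s2 s1-b->s1 s1-c->s1 s2-a->s3 s2-b->s2 s2-c->s2 s3-a->s4 s3-b->s3 s3-c->s3 s4-a->s5 s4-b->s4 s4-c->s4 s5-a->s5 s5-b->s5 s5-c->s5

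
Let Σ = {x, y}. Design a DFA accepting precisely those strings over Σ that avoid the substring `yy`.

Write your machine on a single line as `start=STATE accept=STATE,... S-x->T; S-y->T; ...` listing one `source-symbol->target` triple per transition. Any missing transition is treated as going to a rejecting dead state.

This is the complement of 'contains `yy`'. Use the same substring-matching states — A through C holding how much of `yy` has just been matched — but flip the accepting set: everything except the trap C accepts.
3 states suffice.
       x  y 
>* A   A  B 
 * B   A  C 
   C   C  C 
(> = start, * = accepting)

start=A; accept=A,B; A-x->A; A-y->B; B-x->A; B-y->C; C-x->C; C-y->C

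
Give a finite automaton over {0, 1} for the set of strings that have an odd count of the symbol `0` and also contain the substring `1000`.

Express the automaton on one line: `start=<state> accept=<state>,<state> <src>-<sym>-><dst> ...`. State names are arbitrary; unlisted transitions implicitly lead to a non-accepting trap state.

Handle the two conditions separately and then intersect. One (2 states) tracks the count of `0`s modulo 2; the other (5 states) tracks whether and how much of `1000` has been seen. Each combined state is a pair, one component from each; accept when both components accept.
A 10-state machine:
        0   1  
>  q0   q1  q2 
   q1   q0  q3 
   q2   q4  q2 
   q3   q5  q3 
   q4   q6  q3 
   q5   q7  q2 
   q6   q8  q2 
   q7   q9  q3 
 * q8   q9  q8 
   q9   q8  q9 
(> = start, * = accepting)

start=q0 accept=q8 q0-0->q1 q0-1->q2 q1-0->q0 q1-1->q3 q2-0->q4 q2-1->q2 q3-0->q5 q3-1->q3 q4-0->q6 q4-1->q3 q5-0->q7 q5-1->q2 q6-0->q8 q6-1->q2 q7-0->q9 q7-1->q3 q8-0->q9 q8-1->q8 q9-0->q8 q9-1->q9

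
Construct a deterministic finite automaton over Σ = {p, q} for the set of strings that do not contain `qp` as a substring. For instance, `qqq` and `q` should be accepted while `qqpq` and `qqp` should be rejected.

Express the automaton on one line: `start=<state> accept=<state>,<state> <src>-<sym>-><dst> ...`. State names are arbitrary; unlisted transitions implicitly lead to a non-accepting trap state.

start=S0 accept=S0,S1 S0-p->S0 S0-q->S1 S1-p->S2 S1-q->S1 S2-p->S2 S2-q->S2

Track partial matches of the forbidden pattern `qp`. State S2 is a dead state reached once `qp` has occurred; every other state accepts. S0 means no part of `qp` is currently matched.
3 states suffice.
        p   q  
>* S0   S0  S1 
 * S1   S2  S1 
   S2   S2  S2 
(> = start, * = accepting)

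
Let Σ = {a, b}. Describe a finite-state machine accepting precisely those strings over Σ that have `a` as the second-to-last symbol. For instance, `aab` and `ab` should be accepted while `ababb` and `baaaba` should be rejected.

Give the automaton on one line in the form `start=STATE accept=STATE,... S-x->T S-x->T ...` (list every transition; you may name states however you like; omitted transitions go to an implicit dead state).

Because acceptance depends on a position counted from the end, the machine has to buffer the most recent 2 symbols. Make each state the string of the last up-to-2 symbols read; on input `x` shift the window left and append `x`. Accept when the buffered window has length 2 and begins with `a`.
7 states suffice.
        a   b  
>  q0   q1  q2 
   q1   q3  q4 
   q2   q5  q6 
 * q3   q3  q4 
 * q4   q5  q6 
   q5   q3  q4 
   q6   q5  q6 
(> = start, * = accepting)

start=q0 accept=q3,q4 q0-a->q1 q0-b->q2 q1-a->q3 q1-b->q4 q2-a->q5 q2-b->q6 q3-a->q3 q3-b->q4 q4-a->q5 q4-b->q6 q5-a->q3 q5-b->q4 q6-a->q5 q6-b->q6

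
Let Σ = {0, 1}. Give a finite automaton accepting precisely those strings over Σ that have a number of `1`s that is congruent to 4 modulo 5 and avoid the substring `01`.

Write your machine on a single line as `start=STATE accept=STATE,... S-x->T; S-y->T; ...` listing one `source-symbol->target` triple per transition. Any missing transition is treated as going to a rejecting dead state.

Build one automaton per condition and run them in lockstep. The first has 5 states tracking the count of `1`s modulo 5; the second has 3 states tracking partial matches of the forbidden pattern `01`. A product state is a pair (one from each), accepting exactly when both do.
15 states suffice.
       0  1 
>  A   B  C 
   B   B  D 
   C   E  F 
   D   D  G 
   E   E  G 
   F   H  I 
   G   G  J 
   H   H  J 
   I   K  L 
   J   J  M 
   K   K  M 
 * L   N  A 
   M   M  O 
 * N   N  O 
   O   O  D 
(> = start, * = accepting)

start=A; accept=L,N; A-0->B; A-1->C; B-0->B; B-1->D; C-0->E; C-1->F; D-0->D; D-1->G; E-0->E; E-1->G; F-0->H; F-1->I; G-0->G; G-1->J; H-0->H; H-1->J; I-0->K; I-1->L; J-0->J; J-1->M; K-0->K; K-1->M; L-0->N; L-1->A; M-0->M; M-1->O; N-0->N; N-1->O; O-0->O; O-1->D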